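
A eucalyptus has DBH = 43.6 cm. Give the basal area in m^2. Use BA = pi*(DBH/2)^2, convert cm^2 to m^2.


Formula: BA = pi * (DBH/2)^2 / 10000  (cm^2 to m^2)
Radius = DBH/2 = 43.6/2 = 21.8 cm
BA = pi * 21.8^2 / 10000
   = 1493.0105 cm^2 / 10000
   = 0.1493 m^2

0.1493


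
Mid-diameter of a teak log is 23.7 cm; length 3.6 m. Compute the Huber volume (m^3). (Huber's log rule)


Huber: V = Am * L,  Am = pi*(Dm/200)^2
Am = pi*(23.7/200)^2 = 0.044115 m^2
V = 0.044115*3.6 = 0.1588 m^3

0.1588


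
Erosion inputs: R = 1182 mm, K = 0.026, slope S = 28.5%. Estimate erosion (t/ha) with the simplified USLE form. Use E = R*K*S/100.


Formula: E = R * K * S / 100  (simplified USLE)
R * K = 1182 * 0.026 = 30.732
E = 30.732 * 28.5 / 100 = 8.76 t/ha

8.76


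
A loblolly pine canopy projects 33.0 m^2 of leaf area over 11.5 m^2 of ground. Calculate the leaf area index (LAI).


Formula: LAI = total leaf area / ground area  (dimensionless)
LAI = 33.0 m^2 / 11.5 m^2
LAI = 2.87

2.87


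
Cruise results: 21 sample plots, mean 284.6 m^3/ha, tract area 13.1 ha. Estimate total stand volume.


Formula: Total Volume = Mean Volume per ha * Total Area
Total Volume = 284.6 m^3/ha * 13.1 ha
Total Volume = 3728 m^3

3728


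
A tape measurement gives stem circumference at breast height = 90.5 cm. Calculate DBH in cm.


Formula: DBH = C / pi
DBH = 90.5 / pi
pi = 3.14159...
DBH = 28.8 cm

28.8


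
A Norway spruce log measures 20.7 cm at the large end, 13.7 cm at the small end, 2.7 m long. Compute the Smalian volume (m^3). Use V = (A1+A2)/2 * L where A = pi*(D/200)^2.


Smalian: V = (A1 + A2)/2 * L,  A = pi*(D/200)^2
A1 = pi*(20.7/200)^2 = 0.033654 m^2
A2 = pi*(13.7/200)^2 = 0.014741 m^2
V = (0.033654+0.014741)/2*2.7 = 0.0653 m^3

0.0653


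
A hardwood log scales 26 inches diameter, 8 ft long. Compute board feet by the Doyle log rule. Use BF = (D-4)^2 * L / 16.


Doyle: BF = (D - 4)^2 * L / 16
Adjusted diameter = 26 - 4 = 22 in
(D-4)^2 = 22^2 = 484
BF = 484 * 8 / 16 = 242 BF

242


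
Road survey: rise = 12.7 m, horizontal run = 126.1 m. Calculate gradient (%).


Formula: Gradient = rise / run * 100
Gradient = 12.7 / 126.1 * 100 = 10.1%

10.1


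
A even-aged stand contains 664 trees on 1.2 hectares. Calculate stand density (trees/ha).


Formula: Stand Density = N_trees / Area_ha
Density = 664 trees / 1.2 ha
Density = 553 trees/ha

553


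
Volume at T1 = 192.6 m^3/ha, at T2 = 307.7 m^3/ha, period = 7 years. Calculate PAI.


Formula: PAI = (V_T2 - V_T1) / (T2 - T1)
Volume increment = 307.7 - 192.6 = 115.1 m^3/ha
PAI = 115.1 / 7 = 16.44 m^3/ha/year

16.44


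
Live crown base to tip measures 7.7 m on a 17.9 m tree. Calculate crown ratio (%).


Formula: Crown Ratio = (Crown Length / Total Height) * 100
CR = (7.7 m / 17.9 m) * 100
CR = 0.4302 * 100 = 43.0%

43.0


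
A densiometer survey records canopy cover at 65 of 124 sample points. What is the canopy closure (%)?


Formula: Canopy closure = covered points / total points * 100
Closure = 65 / 124 * 100
Closure = 0.5242 * 100 = 52.4%

52.4


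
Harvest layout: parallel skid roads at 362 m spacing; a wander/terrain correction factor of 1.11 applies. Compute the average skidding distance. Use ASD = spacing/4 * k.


Formula: ASD = (spacing / 4) * correction
Uncorrected distance = spacing / 4 = 362 / 4 = 90.5 m
ASD = 90.5 * 1.11 = 100 m

100


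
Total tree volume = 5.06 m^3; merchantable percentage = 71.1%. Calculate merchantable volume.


Formula: MV = V_total * (merchantable_pct / 100)
Merchantable fraction = 71.1% / 100 = 0.711
MV = 5.06 m^3 * 0.711 = 3.598 m^3

3.598


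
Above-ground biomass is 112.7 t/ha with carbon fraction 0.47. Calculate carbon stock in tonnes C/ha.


Formula: Carbon Stock = Biomass * Carbon Fraction
C = 112.7 t/ha * 0.47
C = 53.0 t C/ha

53.0


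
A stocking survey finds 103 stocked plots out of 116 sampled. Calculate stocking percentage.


Formula: Stocking % = stocked plots / total plots * 100
Stocking = 103 / 116 * 100
Stocking = 0.8879 * 100 = 88.8%

88.8


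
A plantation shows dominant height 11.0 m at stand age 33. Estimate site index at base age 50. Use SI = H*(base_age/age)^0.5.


Formula: SI = H_dom * (base_age / age)^0.5
Age ratio = 50 / 33 = 1.51515
sqrt(age_ratio) = 1.23091
SI = 11.0 * 1.23091 = 13.5 m

13.5


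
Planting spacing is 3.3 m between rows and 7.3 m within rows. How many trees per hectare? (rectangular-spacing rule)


Formula: TPH = 10000 m^2/ha / (spacing_x * spacing_y)
Area per tree = 3.3 m * 7.3 m = 24.09 m^2
TPH = 10000 / 24.09 = 415 trees/ha

415


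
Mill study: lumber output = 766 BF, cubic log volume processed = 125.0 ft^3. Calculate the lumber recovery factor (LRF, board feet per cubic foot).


Formula: LRF = Lumber Output (BF) / Log Input (ft^3)
LRF = 766 BF / 125.0 ft^3
LRF = 6.13 BF/ft^3

6.13


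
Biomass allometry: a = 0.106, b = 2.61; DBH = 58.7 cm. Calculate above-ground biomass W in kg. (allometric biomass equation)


Formula: W = a * DBH^b  (allometric power law)
DBH^b = 58.7^2.61 = 41318.5854
W = 0.106 * 41318.5854 = 4379.8 kg

4379.8


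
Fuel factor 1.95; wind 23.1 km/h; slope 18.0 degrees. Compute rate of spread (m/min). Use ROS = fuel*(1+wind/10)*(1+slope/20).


Formula: ROS = fuel * (1 + wind/10) * (1 + slope/20)
Wind factor = 1 + 23.1/10 = 3.31
Slope factor = 1 + 18.0/20 = 1.9
ROS = 1.95 * 3.31 * 1.9 = 12.26 m/min

12.26


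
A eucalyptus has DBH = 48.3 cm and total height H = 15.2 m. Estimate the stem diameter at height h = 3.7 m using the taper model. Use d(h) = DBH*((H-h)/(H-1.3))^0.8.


Taper: d(h) = DBH * ((H - h) / (H - 1.3))^0.8
Numerator = H - h = 15.2 - 3.7 = 11.5 m
Denominator = H - 1.3 = 15.2 - 1.3 = 13.9 m
Ratio = 11.5 / 13.9 = 0.82734
d = 48.3 * 0.82734^0.8 = 41.5 cm

41.5


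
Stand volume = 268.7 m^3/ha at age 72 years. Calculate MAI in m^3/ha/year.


Formula: MAI = Total Volume / Stand Age
MAI = 268.7 m^3/ha / 72 years
MAI = 3.73 m^3/ha/year

3.73


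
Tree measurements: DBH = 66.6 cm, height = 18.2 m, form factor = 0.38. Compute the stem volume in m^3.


Formula: V = pi * (DBH/200)^2 * H * ff
Radius = DBH/200 = 66.6/200 = 0.333 m
Radius^2 = 0.333^2 = 0.110889 m^2
V = pi * 0.110889 * 18.2 * 0.38
V = 2.409 m^3

2.409


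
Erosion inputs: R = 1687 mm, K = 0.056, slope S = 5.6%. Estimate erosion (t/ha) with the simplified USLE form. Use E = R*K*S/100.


Formula: E = R * K * S / 100  (simplified USLE)
R * K = 1687 * 0.056 = 94.472
E = 94.472 * 5.6 / 100 = 5.29 t/ha

5.29


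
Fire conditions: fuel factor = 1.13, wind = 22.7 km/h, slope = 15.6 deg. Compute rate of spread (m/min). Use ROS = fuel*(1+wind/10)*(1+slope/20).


Formula: ROS = fuel * (1 + wind/10) * (1 + slope/20)
Wind factor = 1 + 22.7/10 = 3.27
Slope factor = 1 + 15.6/20 = 1.78
ROS = 1.13 * 3.27 * 1.78 = 6.58 m/min

6.58


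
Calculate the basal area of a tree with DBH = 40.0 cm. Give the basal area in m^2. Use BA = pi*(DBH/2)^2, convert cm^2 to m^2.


Formula: BA = pi * (DBH/2)^2 / 10000  (cm^2 to m^2)
Radius = DBH/2 = 40.0/2 = 20.0 cm
BA = pi * 20.0^2 / 10000
   = 1256.6371 cm^2 / 10000
   = 0.1257 m^2

0.1257


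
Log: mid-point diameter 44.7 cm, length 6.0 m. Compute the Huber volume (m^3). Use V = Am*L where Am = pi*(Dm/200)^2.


Huber: V = Am * L,  Am = pi*(Dm/200)^2
Am = pi*(44.7/200)^2 = 0.15693 m^2
V = 0.15693*6.0 = 0.9416 m^3

0.9416


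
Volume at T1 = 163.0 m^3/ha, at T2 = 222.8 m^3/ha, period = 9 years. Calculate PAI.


Formula: PAI = (V_T2 - V_T1) / (T2 - T1)
Volume increment = 222.8 - 163.0 = 59.8 m^3/ha
PAI = 59.8 / 9 = 6.64 m^3/ha/year

6.64


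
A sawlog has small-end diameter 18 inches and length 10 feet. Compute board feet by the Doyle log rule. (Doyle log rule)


Doyle: BF = (D - 4)^2 * L / 16
Adjusted diameter = 18 - 4 = 14 in
(D-4)^2 = 14^2 = 196
BF = 196 * 10 / 16 = 123 BF

123


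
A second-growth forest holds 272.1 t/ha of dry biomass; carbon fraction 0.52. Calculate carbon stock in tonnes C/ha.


Formula: Carbon Stock = Biomass * Carbon Fraction
C = 272.1 t/ha * 0.52
C = 141.5 t C/ha

141.5


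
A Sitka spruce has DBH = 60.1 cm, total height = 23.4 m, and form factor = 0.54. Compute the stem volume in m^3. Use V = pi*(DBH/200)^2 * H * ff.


Formula: V = pi * (DBH/200)^2 * H * ff
Radius = DBH/200 = 60.1/200 = 0.3005 m
Radius^2 = 0.3005^2 = 0.09030025 m^2
V = pi * 0.09030025 * 23.4 * 0.54
V = 3.585 m^3

3.585


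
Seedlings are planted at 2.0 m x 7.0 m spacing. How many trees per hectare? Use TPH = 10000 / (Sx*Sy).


Formula: TPH = 10000 m^2/ha / (spacing_x * spacing_y)
Area per tree = 2.0 m * 7.0 m = 14.0 m^2
TPH = 10000 / 14.0 = 714 trees/ha

714


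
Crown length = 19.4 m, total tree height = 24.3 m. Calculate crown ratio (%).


Formula: Crown Ratio = (Crown Length / Total Height) * 100
CR = (19.4 m / 24.3 m) * 100
CR = 0.7984 * 100 = 79.8%

79.8


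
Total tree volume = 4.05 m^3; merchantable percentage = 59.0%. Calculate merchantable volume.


Formula: MV = V_total * (merchantable_pct / 100)
Merchantable fraction = 59.0% / 100 = 0.59
MV = 4.05 m^3 * 0.59 = 2.39 m^3

2.39


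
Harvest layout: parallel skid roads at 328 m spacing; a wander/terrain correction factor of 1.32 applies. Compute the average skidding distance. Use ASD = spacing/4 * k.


Formula: ASD = (spacing / 4) * correction
Uncorrected distance = spacing / 4 = 328 / 4 = 82 m
ASD = 82 * 1.32 = 108 m

108


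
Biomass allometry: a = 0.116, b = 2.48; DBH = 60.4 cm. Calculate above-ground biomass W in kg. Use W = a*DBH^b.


Formula: W = a * DBH^b  (allometric power law)
DBH^b = 60.4^2.48 = 26119.9059
W = 0.116 * 26119.9059 = 3029.9 kg

3029.9


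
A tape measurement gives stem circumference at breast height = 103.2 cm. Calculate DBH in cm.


Formula: DBH = C / pi
DBH = 103.2 / pi
pi = 3.14159...
DBH = 32.8 cm

32.8


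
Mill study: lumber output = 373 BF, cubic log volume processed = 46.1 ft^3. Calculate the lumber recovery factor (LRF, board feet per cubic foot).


Formula: LRF = Lumber Output (BF) / Log Input (ft^3)
LRF = 373 BF / 46.1 ft^3
LRF = 8.09 BF/ft^3

8.09


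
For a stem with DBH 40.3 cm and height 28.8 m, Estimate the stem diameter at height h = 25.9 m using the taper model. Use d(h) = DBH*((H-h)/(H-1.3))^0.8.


Taper: d(h) = DBH * ((H - h) / (H - 1.3))^0.8
Numerator = H - h = 28.8 - 25.9 = 2.9 m
Denominator = H - 1.3 = 28.8 - 1.3 = 27.5 m
Ratio = 2.9 / 27.5 = 0.10545
d = 40.3 * 0.10545^0.8 = 6.7 cm

6.7


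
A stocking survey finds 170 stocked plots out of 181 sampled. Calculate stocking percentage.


Formula: Stocking % = stocked plots / total plots * 100
Stocking = 170 / 181 * 100
Stocking = 0.9392 * 100 = 93.9%

93.9


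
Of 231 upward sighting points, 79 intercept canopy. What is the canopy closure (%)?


Formula: Canopy closure = covered points / total points * 100
Closure = 79 / 231 * 100
Closure = 0.342 * 100 = 34.2%

34.2


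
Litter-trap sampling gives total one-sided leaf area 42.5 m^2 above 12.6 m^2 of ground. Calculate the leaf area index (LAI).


Formula: LAI = total leaf area / ground area  (dimensionless)
LAI = 42.5 m^2 / 12.6 m^2
LAI = 3.37

3.37


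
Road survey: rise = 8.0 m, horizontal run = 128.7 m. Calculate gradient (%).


Formula: Gradient = rise / run * 100
Gradient = 8.0 / 128.7 * 100 = 6.2%

6.2


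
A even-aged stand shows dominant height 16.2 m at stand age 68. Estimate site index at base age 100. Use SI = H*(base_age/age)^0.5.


Formula: SI = H_dom * (base_age / age)^0.5
Age ratio = 100 / 68 = 1.47059
sqrt(age_ratio) = 1.21268
SI = 16.2 * 1.21268 = 19.6 m

19.6


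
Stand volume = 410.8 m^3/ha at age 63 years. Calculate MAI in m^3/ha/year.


Formula: MAI = Total Volume / Stand Age
MAI = 410.8 m^3/ha / 63 years
MAI = 6.52 m^3/ha/year

6.52


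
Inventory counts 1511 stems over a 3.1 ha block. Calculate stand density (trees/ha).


Formula: Stand Density = N_trees / Area_ha
Density = 1511 trees / 3.1 ha
Density = 487 trees/ha

487


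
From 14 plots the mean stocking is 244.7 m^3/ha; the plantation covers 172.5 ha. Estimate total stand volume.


Formula: Total Volume = Mean Volume per ha * Total Area
Total Volume = 244.7 m^3/ha * 172.5 ha
Total Volume = 42211 m^3

42211


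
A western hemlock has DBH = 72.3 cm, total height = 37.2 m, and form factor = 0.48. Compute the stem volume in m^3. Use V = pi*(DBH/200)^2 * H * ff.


Formula: V = pi * (DBH/200)^2 * H * ff
Radius = DBH/200 = 72.3/200 = 0.3615 m
Radius^2 = 0.3615^2 = 0.13068225 m^2
V = pi * 0.13068225 * 37.2 * 0.48
V = 7.331 m^3

7.331


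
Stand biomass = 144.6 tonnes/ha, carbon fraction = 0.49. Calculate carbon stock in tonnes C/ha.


Formula: Carbon Stock = Biomass * Carbon Fraction
C = 144.6 t/ha * 0.49
C = 70.9 t C/ha

70.9


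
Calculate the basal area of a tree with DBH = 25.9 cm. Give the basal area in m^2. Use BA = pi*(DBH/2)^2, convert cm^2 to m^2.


Formula: BA = pi * (DBH/2)^2 / 10000  (cm^2 to m^2)
Radius = DBH/2 = 25.9/2 = 12.95 cm
BA = pi * 12.95^2 / 10000
   = 526.8529 cm^2 / 10000
   = 0.0527 m^2

0.0527


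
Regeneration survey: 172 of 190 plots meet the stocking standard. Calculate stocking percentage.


Formula: Stocking % = stocked plots / total plots * 100
Stocking = 172 / 190 * 100
Stocking = 0.9053 * 100 = 90.5%

90.5


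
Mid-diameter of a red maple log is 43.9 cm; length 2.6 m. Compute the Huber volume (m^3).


Huber: V = Am * L,  Am = pi*(Dm/200)^2
Am = pi*(43.9/200)^2 = 0.151363 m^2
V = 0.151363*2.6 = 0.3935 m^3

0.3935


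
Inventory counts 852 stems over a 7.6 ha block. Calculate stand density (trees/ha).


Formula: Stand Density = N_trees / Area_ha
Density = 852 trees / 7.6 ha
Density = 112 trees/ha

112


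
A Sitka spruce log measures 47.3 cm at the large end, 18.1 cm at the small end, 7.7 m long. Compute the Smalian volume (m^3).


Smalian: V = (A1 + A2)/2 * L,  A = pi*(D/200)^2
A1 = pi*(47.3/200)^2 = 0.175716 m^2
A2 = pi*(18.1/200)^2 = 0.02573 m^2
V = (0.175716+0.02573)/2*7.7 = 0.7756 m^3

0.7756


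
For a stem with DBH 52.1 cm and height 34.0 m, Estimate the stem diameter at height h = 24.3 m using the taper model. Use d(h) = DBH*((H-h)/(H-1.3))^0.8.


Taper: d(h) = DBH * ((H - h) / (H - 1.3))^0.8
Numerator = H - h = 34.0 - 24.3 = 9.7 m
Denominator = H - 1.3 = 34.0 - 1.3 = 32.7 m
Ratio = 9.7 / 32.7 = 0.29664
d = 52.1 * 0.29664^0.8 = 19.7 cm

19.7


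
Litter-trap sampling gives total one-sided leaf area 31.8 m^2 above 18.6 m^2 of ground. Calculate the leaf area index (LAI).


Formula: LAI = total leaf area / ground area  (dimensionless)
LAI = 31.8 m^2 / 18.6 m^2
LAI = 1.71

1.71


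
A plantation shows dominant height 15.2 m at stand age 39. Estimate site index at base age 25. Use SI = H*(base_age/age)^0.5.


Formula: SI = H_dom * (base_age / age)^0.5
Age ratio = 25 / 39 = 0.64103
sqrt(age_ratio) = 0.80064
SI = 15.2 * 0.80064 = 12.2 m

12.2


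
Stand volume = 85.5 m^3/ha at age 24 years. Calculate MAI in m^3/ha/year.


Formula: MAI = Total Volume / Stand Age
MAI = 85.5 m^3/ha / 24 years
MAI = 3.56 m^3/ha/year

3.56


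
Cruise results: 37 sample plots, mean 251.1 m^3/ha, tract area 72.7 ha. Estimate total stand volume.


Formula: Total Volume = Mean Volume per ha * Total Area
Total Volume = 251.1 m^3/ha * 72.7 ha
Total Volume = 18255 m^3

18255


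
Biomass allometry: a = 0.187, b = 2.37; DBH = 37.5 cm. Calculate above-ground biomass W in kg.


Formula: W = a * DBH^b  (allometric power law)
DBH^b = 37.5^2.37 = 5375.9362
W = 0.187 * 5375.9362 = 1005.3 kg

1005.3


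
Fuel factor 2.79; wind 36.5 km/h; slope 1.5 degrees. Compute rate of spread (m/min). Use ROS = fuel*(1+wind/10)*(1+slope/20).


Formula: ROS = fuel * (1 + wind/10) * (1 + slope/20)
Wind factor = 1 + 36.5/10 = 4.65
Slope factor = 1 + 1.5/20 = 1.075
ROS = 2.79 * 4.65 * 1.075 = 13.95 m/min

13.95


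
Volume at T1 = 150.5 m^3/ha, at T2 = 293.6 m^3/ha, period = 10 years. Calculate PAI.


Formula: PAI = (V_T2 - V_T1) / (T2 - T1)
Volume increment = 293.6 - 150.5 = 143.1 m^3/ha
PAI = 143.1 / 10 = 14.31 m^3/ha/year

14.31


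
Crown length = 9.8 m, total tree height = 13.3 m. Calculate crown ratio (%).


Formula: Crown Ratio = (Crown Length / Total Height) * 100
CR = (9.8 m / 13.3 m) * 100
CR = 0.7368 * 100 = 73.7%

73.7


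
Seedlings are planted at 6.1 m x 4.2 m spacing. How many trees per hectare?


Formula: TPH = 10000 m^2/ha / (spacing_x * spacing_y)
Area per tree = 6.1 m * 4.2 m = 25.62 m^2
TPH = 10000 / 25.62 = 390 trees/ha

390


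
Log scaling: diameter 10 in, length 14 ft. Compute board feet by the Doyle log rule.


Doyle: BF = (D - 4)^2 * L / 16
Adjusted diameter = 10 - 4 = 6 in
(D-4)^2 = 6^2 = 36
BF = 36 * 14 / 16 = 32 BF

32


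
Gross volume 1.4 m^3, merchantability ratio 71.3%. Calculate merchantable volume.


Formula: MV = V_total * (merchantable_pct / 100)
Merchantable fraction = 71.3% / 100 = 0.713
MV = 1.4 m^3 * 0.713 = 0.998 m^3

0.998


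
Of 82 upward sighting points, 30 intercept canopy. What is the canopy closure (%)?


Formula: Canopy closure = covered points / total points * 100
Closure = 30 / 82 * 100
Closure = 0.3659 * 100 = 36.6%

36.6


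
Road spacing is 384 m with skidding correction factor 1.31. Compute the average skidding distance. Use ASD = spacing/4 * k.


Formula: ASD = (spacing / 4) * correction
Uncorrected distance = spacing / 4 = 384 / 4 = 96 m
ASD = 96 * 1.31 = 126 m

126


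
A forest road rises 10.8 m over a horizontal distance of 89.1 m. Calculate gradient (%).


Formula: Gradient = rise / run * 100
Gradient = 10.8 / 89.1 * 100 = 12.1%

12.1


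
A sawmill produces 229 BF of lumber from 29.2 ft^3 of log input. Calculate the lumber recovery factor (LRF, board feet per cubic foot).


Formula: LRF = Lumber Output (BF) / Log Input (ft^3)
LRF = 229 BF / 29.2 ft^3
LRF = 7.84 BF/ft^3

7.84


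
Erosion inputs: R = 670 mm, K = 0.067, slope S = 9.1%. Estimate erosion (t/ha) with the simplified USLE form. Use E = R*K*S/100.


Formula: E = R * K * S / 100  (simplified USLE)
R * K = 670 * 0.067 = 44.89
E = 44.89 * 9.1 / 100 = 4.08 t/ha

4.08


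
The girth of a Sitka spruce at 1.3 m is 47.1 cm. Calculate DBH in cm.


Formula: DBH = C / pi
DBH = 47.1 / pi
pi = 3.14159...
DBH = 15.0 cm

15.0


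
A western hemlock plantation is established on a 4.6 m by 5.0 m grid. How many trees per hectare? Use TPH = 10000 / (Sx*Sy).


Formula: TPH = 10000 m^2/ha / (spacing_x * spacing_y)
Area per tree = 4.6 m * 5.0 m = 23.0 m^2
TPH = 10000 / 23.0 = 435 trees/ha

435


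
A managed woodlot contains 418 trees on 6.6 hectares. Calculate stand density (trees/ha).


Formula: Stand Density = N_trees / Area_ha
Density = 418 trees / 6.6 ha
Density = 63 trees/ha

63


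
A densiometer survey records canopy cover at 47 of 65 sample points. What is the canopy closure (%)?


Formula: Canopy closure = covered points / total points * 100
Closure = 47 / 65 * 100
Closure = 0.7231 * 100 = 72.3%

72.3


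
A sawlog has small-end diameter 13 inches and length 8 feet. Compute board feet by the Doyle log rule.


Doyle: BF = (D - 4)^2 * L / 16
Adjusted diameter = 13 - 4 = 9 in
(D-4)^2 = 9^2 = 81
BF = 81 * 8 / 16 = 41 BF

41


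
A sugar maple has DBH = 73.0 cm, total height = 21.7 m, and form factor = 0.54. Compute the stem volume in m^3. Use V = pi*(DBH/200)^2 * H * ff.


Formula: V = pi * (DBH/200)^2 * H * ff
Radius = DBH/200 = 73.0/200 = 0.365 m
Radius^2 = 0.365^2 = 0.133225 m^2
V = pi * 0.133225 * 21.7 * 0.54
V = 4.904 m^3

4.904


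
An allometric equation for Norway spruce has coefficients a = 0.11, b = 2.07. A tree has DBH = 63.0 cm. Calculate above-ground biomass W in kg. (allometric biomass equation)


Formula: W = a * DBH^b  (allometric power law)
DBH^b = 63.0^2.07 = 5304.3838
W = 0.11 * 5304.3838 = 583.5 kg

583.5


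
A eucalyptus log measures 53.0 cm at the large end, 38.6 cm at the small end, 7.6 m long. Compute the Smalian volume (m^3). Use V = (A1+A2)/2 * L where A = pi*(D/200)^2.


Smalian: V = (A1 + A2)/2 * L,  A = pi*(D/200)^2
A1 = pi*(53.0/200)^2 = 0.220618 m^2
A2 = pi*(38.6/200)^2 = 0.117021 m^2
V = (0.220618+0.117021)/2*7.6 = 1.283 m^3

1.283


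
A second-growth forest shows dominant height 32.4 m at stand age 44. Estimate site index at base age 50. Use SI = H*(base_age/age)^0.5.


Formula: SI = H_dom * (base_age / age)^0.5
Age ratio = 50 / 44 = 1.13636
sqrt(age_ratio) = 1.066
SI = 32.4 * 1.066 = 34.5 m

34.5


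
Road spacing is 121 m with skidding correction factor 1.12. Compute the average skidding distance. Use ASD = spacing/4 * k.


Formula: ASD = (spacing / 4) * correction
Uncorrected distance = spacing / 4 = 121 / 4 = 30.25 m
ASD = 30.25 * 1.12 = 34 m

34


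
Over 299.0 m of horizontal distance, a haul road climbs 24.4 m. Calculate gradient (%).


Formula: Gradient = rise / run * 100
Gradient = 24.4 / 299.0 * 100 = 8.2%

8.2


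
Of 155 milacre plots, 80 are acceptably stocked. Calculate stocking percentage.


Formula: Stocking % = stocked plots / total plots * 100
Stocking = 80 / 155 * 100
Stocking = 0.5161 * 100 = 51.6%

51.6


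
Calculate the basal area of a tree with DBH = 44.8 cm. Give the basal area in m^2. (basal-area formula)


Formula: BA = pi * (DBH/2)^2 / 10000  (cm^2 to m^2)
Radius = DBH/2 = 44.8/2 = 22.4 cm
BA = pi * 22.4^2 / 10000
   = 1576.3255 cm^2 / 10000
   = 0.1576 m^2

0.1576


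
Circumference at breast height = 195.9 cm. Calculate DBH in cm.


Formula: DBH = C / pi
DBH = 195.9 / pi
pi = 3.14159...
DBH = 62.4 cm

62.4


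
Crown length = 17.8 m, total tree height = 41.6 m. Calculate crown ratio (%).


Formula: Crown Ratio = (Crown Length / Total Height) * 100
CR = (17.8 m / 41.6 m) * 100
CR = 0.4279 * 100 = 42.8%

42.8


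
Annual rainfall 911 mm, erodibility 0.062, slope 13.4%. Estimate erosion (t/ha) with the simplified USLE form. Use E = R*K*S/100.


Formula: E = R * K * S / 100  (simplified USLE)
R * K = 911 * 0.062 = 56.482
E = 56.482 * 13.4 / 100 = 7.57 t/ha

7.57


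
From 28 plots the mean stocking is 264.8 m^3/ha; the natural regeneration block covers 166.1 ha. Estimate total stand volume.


Formula: Total Volume = Mean Volume per ha * Total Area
Total Volume = 264.8 m^3/ha * 166.1 ha
Total Volume = 43983 m^3

43983


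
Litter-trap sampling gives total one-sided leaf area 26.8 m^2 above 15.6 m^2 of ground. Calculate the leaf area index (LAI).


Formula: LAI = total leaf area / ground area  (dimensionless)
LAI = 26.8 m^2 / 15.6 m^2
LAI = 1.72

1.72


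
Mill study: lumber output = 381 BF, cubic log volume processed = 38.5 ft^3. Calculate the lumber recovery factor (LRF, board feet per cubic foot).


Formula: LRF = Lumber Output (BF) / Log Input (ft^3)
LRF = 381 BF / 38.5 ft^3
LRF = 9.9 BF/ft^3

9.9


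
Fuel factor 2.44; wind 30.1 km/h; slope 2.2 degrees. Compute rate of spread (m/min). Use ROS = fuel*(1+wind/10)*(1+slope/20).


Formula: ROS = fuel * (1 + wind/10) * (1 + slope/20)
Wind factor = 1 + 30.1/10 = 4.01
Slope factor = 1 + 2.2/20 = 1.11
ROS = 2.44 * 4.01 * 1.11 = 10.86 m/min

10.86


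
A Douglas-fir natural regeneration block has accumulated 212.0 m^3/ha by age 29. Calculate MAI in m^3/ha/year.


Formula: MAI = Total Volume / Stand Age
MAI = 212.0 m^3/ha / 29 years
MAI = 7.31 m^3/ha/year

7.31


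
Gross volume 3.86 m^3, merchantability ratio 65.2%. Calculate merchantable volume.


Formula: MV = V_total * (merchantable_pct / 100)
Merchantable fraction = 65.2% / 100 = 0.652
MV = 3.86 m^3 * 0.652 = 2.517 m^3

2.517


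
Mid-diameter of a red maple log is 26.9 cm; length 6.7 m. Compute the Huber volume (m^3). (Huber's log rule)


Huber: V = Am * L,  Am = pi*(Dm/200)^2
Am = pi*(26.9/200)^2 = 0.056832 m^2
V = 0.056832*6.7 = 0.3808 m^3

0.3808


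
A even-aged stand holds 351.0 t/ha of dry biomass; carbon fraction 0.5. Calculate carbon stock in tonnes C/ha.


Formula: Carbon Stock = Biomass * Carbon Fraction
C = 351.0 t/ha * 0.5
C = 175.5 t C/ha

175.5


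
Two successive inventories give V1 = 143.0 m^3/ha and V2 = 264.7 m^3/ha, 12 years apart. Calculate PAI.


Formula: PAI = (V_T2 - V_T1) / (T2 - T1)
Volume increment = 264.7 - 143.0 = 121.7 m^3/ha
PAI = 121.7 / 12 = 10.14 m^3/ha/year

10.14


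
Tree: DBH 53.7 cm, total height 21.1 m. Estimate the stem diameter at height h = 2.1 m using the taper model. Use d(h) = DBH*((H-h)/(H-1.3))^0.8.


Taper: d(h) = DBH * ((H - h) / (H - 1.3))^0.8
Numerator = H - h = 21.1 - 2.1 = 19.0 m
Denominator = H - 1.3 = 21.1 - 1.3 = 19.8 m
Ratio = 19.0 / 19.8 = 0.9596
d = 53.7 * 0.9596^0.8 = 52.0 cm

52.0


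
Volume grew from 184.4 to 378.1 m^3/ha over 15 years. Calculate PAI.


Formula: PAI = (V_T2 - V_T1) / (T2 - T1)
Volume increment = 378.1 - 184.4 = 193.7 m^3/ha
PAI = 193.7 / 15 = 12.91 m^3/ha/year

12.91


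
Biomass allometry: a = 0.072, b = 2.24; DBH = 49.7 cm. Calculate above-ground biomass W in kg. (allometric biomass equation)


Formula: W = a * DBH^b  (allometric power law)
DBH^b = 49.7^2.24 = 6307.2248
W = 0.072 * 6307.2248 = 454.1 kg

454.1


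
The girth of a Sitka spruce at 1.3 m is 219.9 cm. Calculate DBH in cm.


Formula: DBH = C / pi
DBH = 219.9 / pi
pi = 3.14159...
DBH = 70.0 cm

70.0


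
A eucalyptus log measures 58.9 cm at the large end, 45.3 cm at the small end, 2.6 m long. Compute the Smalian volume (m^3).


Smalian: V = (A1 + A2)/2 * L,  A = pi*(D/200)^2
A1 = pi*(58.9/200)^2 = 0.272471 m^2
A2 = pi*(45.3/200)^2 = 0.161171 m^2
V = (0.272471+0.161171)/2*2.6 = 0.5637 m^3

0.5637


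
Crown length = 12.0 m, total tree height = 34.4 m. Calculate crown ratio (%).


Formula: Crown Ratio = (Crown Length / Total Height) * 100
CR = (12.0 m / 34.4 m) * 100
CR = 0.3488 * 100 = 34.9%

34.9


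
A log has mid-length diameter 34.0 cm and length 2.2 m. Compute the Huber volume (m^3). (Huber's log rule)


Huber: V = Am * L,  Am = pi*(Dm/200)^2
Am = pi*(34.0/200)^2 = 0.090792 m^2
V = 0.090792*2.2 = 0.1997 m^3

0.1997


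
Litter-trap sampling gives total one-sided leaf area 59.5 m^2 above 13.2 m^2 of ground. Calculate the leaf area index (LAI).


Formula: LAI = total leaf area / ground area  (dimensionless)
LAI = 59.5 m^2 / 13.2 m^2
LAI = 4.51

4.51


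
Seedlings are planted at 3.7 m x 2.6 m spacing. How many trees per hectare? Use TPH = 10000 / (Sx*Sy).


Formula: TPH = 10000 m^2/ha / (spacing_x * spacing_y)
Area per tree = 3.7 m * 2.6 m = 9.62 m^2
TPH = 10000 / 9.62 = 1040 trees/ha

1040


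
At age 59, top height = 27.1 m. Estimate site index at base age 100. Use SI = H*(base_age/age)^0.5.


Formula: SI = H_dom * (base_age / age)^0.5
Age ratio = 100 / 59 = 1.69492
sqrt(age_ratio) = 1.30189
SI = 27.1 * 1.30189 = 35.3 m

35.3


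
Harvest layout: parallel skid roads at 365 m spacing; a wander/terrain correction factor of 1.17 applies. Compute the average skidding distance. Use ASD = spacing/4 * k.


Formula: ASD = (spacing / 4) * correction
Uncorrected distance = spacing / 4 = 365 / 4 = 91.25 m
ASD = 91.25 * 1.17 = 107 m

107


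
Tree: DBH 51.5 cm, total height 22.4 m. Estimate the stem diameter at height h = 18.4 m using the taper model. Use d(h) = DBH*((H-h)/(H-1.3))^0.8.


Taper: d(h) = DBH * ((H - h) / (H - 1.3))^0.8
Numerator = H - h = 22.4 - 18.4 = 4.0 m
Denominator = H - 1.3 = 22.4 - 1.3 = 21.1 m
Ratio = 4.0 / 21.1 = 0.18957
d = 51.5 * 0.18957^0.8 = 13.6 cm

13.6


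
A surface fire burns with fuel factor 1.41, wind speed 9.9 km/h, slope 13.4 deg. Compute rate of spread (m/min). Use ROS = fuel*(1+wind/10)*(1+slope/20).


Formula: ROS = fuel * (1 + wind/10) * (1 + slope/20)
Wind factor = 1 + 9.9/10 = 1.99
Slope factor = 1 + 13.4/20 = 1.67
ROS = 1.41 * 1.99 * 1.67 = 4.69 m/min

4.69


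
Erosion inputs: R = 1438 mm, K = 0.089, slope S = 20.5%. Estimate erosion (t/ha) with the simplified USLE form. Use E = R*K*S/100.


Formula: E = R * K * S / 100  (simplified USLE)
R * K = 1438 * 0.089 = 127.982
E = 127.982 * 20.5 / 100 = 26.24 t/ha

26.24


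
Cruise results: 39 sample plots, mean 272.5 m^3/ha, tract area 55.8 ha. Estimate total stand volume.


Formula: Total Volume = Mean Volume per ha * Total Area
Total Volume = 272.5 m^3/ha * 55.8 ha
Total Volume = 15206 m^3

15206


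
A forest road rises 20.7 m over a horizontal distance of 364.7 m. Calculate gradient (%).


Formula: Gradient = rise / run * 100
Gradient = 20.7 / 364.7 * 100 = 5.7%

5.7


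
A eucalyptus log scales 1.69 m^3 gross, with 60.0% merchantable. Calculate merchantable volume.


Formula: MV = V_total * (merchantable_pct / 100)
Merchantable fraction = 60.0% / 100 = 0.6
MV = 1.69 m^3 * 0.6 = 1.014 m^3

1.014


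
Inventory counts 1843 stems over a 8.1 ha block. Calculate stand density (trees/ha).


Formula: Stand Density = N_trees / Area_ha
Density = 1843 trees / 8.1 ha
Density = 228 trees/ha

228


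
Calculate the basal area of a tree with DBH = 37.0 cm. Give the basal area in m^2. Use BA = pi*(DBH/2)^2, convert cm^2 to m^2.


Formula: BA = pi * (DBH/2)^2 / 10000  (cm^2 to m^2)
Radius = DBH/2 = 37.0/2 = 18.5 cm
BA = pi * 18.5^2 / 10000
   = 1075.2101 cm^2 / 10000
   = 0.1075 m^2

0.1075


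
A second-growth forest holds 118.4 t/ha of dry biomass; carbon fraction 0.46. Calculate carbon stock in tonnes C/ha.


Formula: Carbon Stock = Biomass * Carbon Fraction
C = 118.4 t/ha * 0.46
C = 54.5 t C/ha

54.5


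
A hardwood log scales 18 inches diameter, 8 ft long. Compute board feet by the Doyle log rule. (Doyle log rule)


Doyle: BF = (D - 4)^2 * L / 16
Adjusted diameter = 18 - 4 = 14 in
(D-4)^2 = 14^2 = 196
BF = 196 * 8 / 16 = 98 BF

98


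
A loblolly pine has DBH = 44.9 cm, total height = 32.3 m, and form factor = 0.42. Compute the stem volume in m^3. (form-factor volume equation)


Formula: V = pi * (DBH/200)^2 * H * ff
Radius = DBH/200 = 44.9/200 = 0.2245 m
Radius^2 = 0.2245^2 = 0.05040025 m^2
V = pi * 0.05040025 * 32.3 * 0.42
V = 2.148 m^3

2.148


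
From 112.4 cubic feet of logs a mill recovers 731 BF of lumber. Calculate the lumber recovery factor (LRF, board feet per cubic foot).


Formula: LRF = Lumber Output (BF) / Log Input (ft^3)
LRF = 731 BF / 112.4 ft^3
LRF = 6.5 BF/ft^3

6.5


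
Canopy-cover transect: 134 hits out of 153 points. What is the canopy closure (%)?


Formula: Canopy closure = covered points / total points * 100
Closure = 134 / 153 * 100
Closure = 0.8758 * 100 = 87.6%

87.6


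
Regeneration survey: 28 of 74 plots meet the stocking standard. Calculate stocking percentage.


Formula: Stocking % = stocked plots / total plots * 100
Stocking = 28 / 74 * 100
Stocking = 0.3784 * 100 = 37.8%

37.8


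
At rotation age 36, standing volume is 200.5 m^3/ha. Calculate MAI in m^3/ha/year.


Formula: MAI = Total Volume / Stand Age
MAI = 200.5 m^3/ha / 36 years
MAI = 5.57 m^3/ha/year

5.57


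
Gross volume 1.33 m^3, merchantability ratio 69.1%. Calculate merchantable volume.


Formula: MV = V_total * (merchantable_pct / 100)
Merchantable fraction = 69.1% / 100 = 0.691
MV = 1.33 m^3 * 0.691 = 0.919 m^3

0.919


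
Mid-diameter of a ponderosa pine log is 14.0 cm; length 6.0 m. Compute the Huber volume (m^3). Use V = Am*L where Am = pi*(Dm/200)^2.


Huber: V = Am * L,  Am = pi*(Dm/200)^2
Am = pi*(14.0/200)^2 = 0.015394 m^2
V = 0.015394*6.0 = 0.0924 m^3

0.0924


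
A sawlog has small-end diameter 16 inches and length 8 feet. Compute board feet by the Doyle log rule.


Doyle: BF = (D - 4)^2 * L / 16
Adjusted diameter = 16 - 4 = 12 in
(D-4)^2 = 12^2 = 144
BF = 144 * 8 / 16 = 72 BF

72


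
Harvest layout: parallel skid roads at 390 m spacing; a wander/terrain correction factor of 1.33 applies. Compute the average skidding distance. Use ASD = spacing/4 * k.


Formula: ASD = (spacing / 4) * correction
Uncorrected distance = spacing / 4 = 390 / 4 = 97.5 m
ASD = 97.5 * 1.33 = 130 m

130


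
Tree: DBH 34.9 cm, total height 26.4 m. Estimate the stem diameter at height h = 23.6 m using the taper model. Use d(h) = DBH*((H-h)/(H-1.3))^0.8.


Taper: d(h) = DBH * ((H - h) / (H - 1.3))^0.8
Numerator = H - h = 26.4 - 23.6 = 2.8 m
Denominator = H - 1.3 = 26.4 - 1.3 = 25.1 m
Ratio = 2.8 / 25.1 = 0.11155
d = 34.9 * 0.11155^0.8 = 6.0 cm

6.0


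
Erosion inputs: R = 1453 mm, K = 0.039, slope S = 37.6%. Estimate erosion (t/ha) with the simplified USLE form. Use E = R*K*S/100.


Formula: E = R * K * S / 100  (simplified USLE)
R * K = 1453 * 0.039 = 56.667
E = 56.667 * 37.6 / 100 = 21.31 t/ha

21.31


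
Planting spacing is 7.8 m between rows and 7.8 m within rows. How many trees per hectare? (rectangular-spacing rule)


Formula: TPH = 10000 m^2/ha / (spacing_x * spacing_y)
Area per tree = 7.8 m * 7.8 m = 60.84 m^2
TPH = 10000 / 60.84 = 164 trees/ha

164


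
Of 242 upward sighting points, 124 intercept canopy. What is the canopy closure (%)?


Formula: Canopy closure = covered points / total points * 100
Closure = 124 / 242 * 100
Closure = 0.5124 * 100 = 51.2%

51.2


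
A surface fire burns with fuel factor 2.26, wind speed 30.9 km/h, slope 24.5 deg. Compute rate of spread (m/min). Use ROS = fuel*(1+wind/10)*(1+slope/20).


Formula: ROS = fuel * (1 + wind/10) * (1 + slope/20)
Wind factor = 1 + 30.9/10 = 4.09
Slope factor = 1 + 24.5/20 = 2.225
ROS = 2.26 * 4.09 * 2.225 = 20.57 m/min

20.57


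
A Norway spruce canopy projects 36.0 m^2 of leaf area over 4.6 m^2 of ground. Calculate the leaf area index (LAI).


Formula: LAI = total leaf area / ground area  (dimensionless)
LAI = 36.0 m^2 / 4.6 m^2
LAI = 7.83

7.83


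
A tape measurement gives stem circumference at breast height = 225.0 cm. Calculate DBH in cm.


Formula: DBH = C / pi
DBH = 225.0 / pi
pi = 3.14159...
DBH = 71.6 cm

71.6


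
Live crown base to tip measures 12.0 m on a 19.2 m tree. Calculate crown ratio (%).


Formula: Crown Ratio = (Crown Length / Total Height) * 100
CR = (12.0 m / 19.2 m) * 100
CR = 0.625 * 100 = 62.5%

62.5


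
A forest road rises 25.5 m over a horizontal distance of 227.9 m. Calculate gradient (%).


Formula: Gradient = rise / run * 100
Gradient = 25.5 / 227.9 * 100 = 11.2%

11.2


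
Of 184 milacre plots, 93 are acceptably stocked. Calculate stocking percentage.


Formula: Stocking % = stocked plots / total plots * 100
Stocking = 93 / 184 * 100
Stocking = 0.5054 * 100 = 50.5%

50.5


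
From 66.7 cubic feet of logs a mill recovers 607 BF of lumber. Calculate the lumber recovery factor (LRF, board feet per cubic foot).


Formula: LRF = Lumber Output (BF) / Log Input (ft^3)
LRF = 607 BF / 66.7 ft^3
LRF = 9.1 BF/ft^3

9.1


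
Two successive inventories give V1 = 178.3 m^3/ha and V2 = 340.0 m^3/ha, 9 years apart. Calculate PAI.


Formula: PAI = (V_T2 - V_T1) / (T2 - T1)
Volume increment = 340.0 - 178.3 = 161.7 m^3/ha
PAI = 161.7 / 9 = 17.97 m^3/ha/year

17.97


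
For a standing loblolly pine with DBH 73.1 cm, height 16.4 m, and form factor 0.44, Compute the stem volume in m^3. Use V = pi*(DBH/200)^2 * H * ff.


Formula: V = pi * (DBH/200)^2 * H * ff
Radius = DBH/200 = 73.1/200 = 0.3655 m
Radius^2 = 0.3655^2 = 0.13359025 m^2
V = pi * 0.13359025 * 16.4 * 0.44
V = 3.028 m^3

3.028


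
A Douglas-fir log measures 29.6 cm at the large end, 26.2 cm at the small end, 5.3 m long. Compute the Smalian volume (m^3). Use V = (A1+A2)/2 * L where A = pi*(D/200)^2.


Smalian: V = (A1 + A2)/2 * L,  A = pi*(D/200)^2
A1 = pi*(29.6/200)^2 = 0.068813 m^2
A2 = pi*(26.2/200)^2 = 0.053913 m^2
V = (0.068813+0.053913)/2*5.3 = 0.3252 m^3

0.3252


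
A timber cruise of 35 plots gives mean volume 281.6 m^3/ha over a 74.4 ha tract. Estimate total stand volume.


Formula: Total Volume = Mean Volume per ha * Total Area
Total Volume = 281.6 m^3/ha * 74.4 ha
Total Volume = 20951 m^3

20951


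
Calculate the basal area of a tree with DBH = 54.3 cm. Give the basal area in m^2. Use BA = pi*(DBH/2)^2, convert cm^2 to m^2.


Formula: BA = pi * (DBH/2)^2 / 10000  (cm^2 to m^2)
Radius = DBH/2 = 54.3/2 = 27.15 cm
BA = pi * 27.15^2 / 10000
   = 2315.7386 cm^2 / 10000
   = 0.2316 m^2

0.2316


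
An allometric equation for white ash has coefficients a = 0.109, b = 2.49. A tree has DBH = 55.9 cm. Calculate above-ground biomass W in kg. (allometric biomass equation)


Formula: W = a * DBH^b  (allometric power law)
DBH^b = 55.9^2.49 = 22441.6819
W = 0.109 * 22441.6819 = 2446.1 kg

2446.1


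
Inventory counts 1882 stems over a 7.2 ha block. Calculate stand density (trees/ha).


Formula: Stand Density = N_trees / Area_ha
Density = 1882 trees / 7.2 ha
Density = 261 trees/ha

261


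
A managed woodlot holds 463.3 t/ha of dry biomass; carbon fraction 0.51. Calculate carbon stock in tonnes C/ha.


Formula: Carbon Stock = Biomass * Carbon Fraction
C = 463.3 t/ha * 0.51
C = 236.3 t C/ha

236.3


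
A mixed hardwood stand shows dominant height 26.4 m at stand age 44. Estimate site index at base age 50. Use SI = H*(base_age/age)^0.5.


Formula: SI = H_dom * (base_age / age)^0.5
Age ratio = 50 / 44 = 1.13636
sqrt(age_ratio) = 1.066
SI = 26.4 * 1.066 = 28.1 m

28.1


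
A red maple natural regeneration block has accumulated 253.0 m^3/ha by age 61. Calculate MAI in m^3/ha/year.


Formula: MAI = Total Volume / Stand Age
MAI = 253.0 m^3/ha / 61 years
MAI = 4.15 m^3/ha/year

4.15


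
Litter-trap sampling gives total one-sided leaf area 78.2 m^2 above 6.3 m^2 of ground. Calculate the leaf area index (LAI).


Formula: LAI = total leaf area / ground area  (dimensionless)
LAI = 78.2 m^2 / 6.3 m^2
LAI = 12.41

12.41


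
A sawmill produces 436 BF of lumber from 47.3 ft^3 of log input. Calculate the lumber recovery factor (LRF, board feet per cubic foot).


Formula: LRF = Lumber Output (BF) / Log Input (ft^3)
LRF = 436 BF / 47.3 ft^3
LRF = 9.22 BF/ft^3

9.22


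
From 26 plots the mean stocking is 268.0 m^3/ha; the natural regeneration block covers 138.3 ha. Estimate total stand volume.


Formula: Total Volume = Mean Volume per ha * Total Area
Total Volume = 268.0 m^3/ha * 138.3 ha
Total Volume = 37064 m^3

37064


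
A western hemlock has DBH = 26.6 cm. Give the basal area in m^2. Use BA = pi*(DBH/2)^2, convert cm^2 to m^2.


Formula: BA = pi * (DBH/2)^2 / 10000  (cm^2 to m^2)
Radius = DBH/2 = 26.6/2 = 13.3 cm
BA = pi * 13.3^2 / 10000
   = 555.7163 cm^2 / 10000
   = 0.0556 m^2

0.0556


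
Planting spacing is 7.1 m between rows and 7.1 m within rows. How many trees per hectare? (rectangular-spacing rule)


Formula: TPH = 10000 m^2/ha / (spacing_x * spacing_y)
Area per tree = 7.1 m * 7.1 m = 50.41 m^2
TPH = 10000 / 50.41 = 198 trees/ha

198


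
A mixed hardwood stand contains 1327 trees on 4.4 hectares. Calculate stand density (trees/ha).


Formula: Stand Density = N_trees / Area_ha
Density = 1327 trees / 4.4 ha
Density = 302 trees/ha

302


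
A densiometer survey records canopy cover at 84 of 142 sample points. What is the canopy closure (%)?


Formula: Canopy closure = covered points / total points * 100
Closure = 84 / 142 * 100
Closure = 0.5915 * 100 = 59.2%

59.2


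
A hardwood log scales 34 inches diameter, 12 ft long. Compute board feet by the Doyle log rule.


Doyle: BF = (D - 4)^2 * L / 16
Adjusted diameter = 34 - 4 = 30 in
(D-4)^2 = 30^2 = 900
BF = 900 * 12 / 16 = 675 BF

675


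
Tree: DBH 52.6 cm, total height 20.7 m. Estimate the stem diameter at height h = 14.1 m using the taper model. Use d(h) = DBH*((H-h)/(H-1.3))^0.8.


Taper: d(h) = DBH * ((H - h) / (H - 1.3))^0.8
Numerator = H - h = 20.7 - 14.1 = 6.6 m
Denominator = H - 1.3 = 20.7 - 1.3 = 19.4 m
Ratio = 6.6 / 19.4 = 0.34021
d = 52.6 * 0.34021^0.8 = 22.2 cm

22.2


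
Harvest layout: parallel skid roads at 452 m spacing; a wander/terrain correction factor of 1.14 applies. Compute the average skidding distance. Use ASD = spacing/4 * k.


Formula: ASD = (spacing / 4) * correction
Uncorrected distance = spacing / 4 = 452 / 4 = 113 m
ASD = 113 * 1.14 = 129 m

129
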